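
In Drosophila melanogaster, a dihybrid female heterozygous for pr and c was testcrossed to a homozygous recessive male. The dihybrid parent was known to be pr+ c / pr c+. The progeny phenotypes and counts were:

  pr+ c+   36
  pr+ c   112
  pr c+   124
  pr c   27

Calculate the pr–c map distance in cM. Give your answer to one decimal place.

The recombinant classes are pr+ c+ and pr c: 36 + 27 = 63.
Recombination frequency = 63/299 = 0.2107 ≈ 21.1%, i.e. 21.1 cM.

21.1 cM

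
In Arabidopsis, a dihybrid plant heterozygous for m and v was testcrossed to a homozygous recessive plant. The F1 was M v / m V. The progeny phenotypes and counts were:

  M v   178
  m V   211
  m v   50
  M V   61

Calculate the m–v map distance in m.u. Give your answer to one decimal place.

The recombinant classes are M V and m v: 61 + 50 = 111.
Recombination frequency = 111/500 = 0.2220 ≈ 22.2%, i.e. 22.2 m.u.

22.2 m.u.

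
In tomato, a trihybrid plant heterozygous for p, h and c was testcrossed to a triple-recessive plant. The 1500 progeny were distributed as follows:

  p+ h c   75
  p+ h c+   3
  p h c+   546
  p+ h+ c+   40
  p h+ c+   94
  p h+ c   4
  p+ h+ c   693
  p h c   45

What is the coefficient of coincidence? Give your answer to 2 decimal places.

0.65

The two most frequent reciprocal classes, p+ h+ c and p h c+, are the parental types, so the F1 was p+ h+ c / p h c+.
The two rarest classes, p h+ c and p+ h c+, are the double crossovers. Comparing them with the parentals, only the p allele has switched, so p is the middle locus and the order is h – p – c.
h–p: (169 + 7)/1500 = 0.1173; p–c: (85 + 7)/1500 = 0.0613.
Expected DCO frequency = 0.1173 × 0.0613 ≈ 0.00719; observed = 7/1500 ≈ 0.00467.
Coefficient of coincidence = 0.00467/0.00719 ≈ 0.65.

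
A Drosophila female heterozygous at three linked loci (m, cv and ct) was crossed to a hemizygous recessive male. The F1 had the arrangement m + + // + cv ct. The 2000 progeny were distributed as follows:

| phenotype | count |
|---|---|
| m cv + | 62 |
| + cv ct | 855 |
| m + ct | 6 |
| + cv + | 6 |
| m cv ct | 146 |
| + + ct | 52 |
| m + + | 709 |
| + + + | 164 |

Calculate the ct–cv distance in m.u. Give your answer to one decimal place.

The two rarest classes, m + ct and + cv +, are the double crossovers. Comparing them with the parentals, only the ct allele has switched, so ct is the middle locus and the order is cv – ct – m.
Crossovers in the cv–ct interval produce the single-crossover classes m cv + and + + ct (62 + 52 = 114) plus the double crossovers (12).
RF(cv–ct) = (114 + 12) / 2000 = 126/2000 = 0.0630 → 6.3 m.u.

6.3 m.u.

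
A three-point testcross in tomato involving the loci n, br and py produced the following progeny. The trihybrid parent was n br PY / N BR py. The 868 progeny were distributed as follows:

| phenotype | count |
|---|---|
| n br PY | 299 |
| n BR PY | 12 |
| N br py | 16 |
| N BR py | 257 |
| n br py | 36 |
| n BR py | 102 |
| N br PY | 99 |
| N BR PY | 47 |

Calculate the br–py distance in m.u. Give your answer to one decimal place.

The two rarest classes, n BR PY and N br py, are the double crossovers. Comparing them with the parentals, only the br allele has switched, so br is the middle locus and the order is n – br – py.
Crossovers in the br–py interval produce the single-crossover classes n br py and N BR PY (36 + 47 = 83) plus the double crossovers (28).
RF(br–py) = (83 + 28) / 868 = 111/868 = 0.1279 → 12.8 m.u.

12.8 m.u.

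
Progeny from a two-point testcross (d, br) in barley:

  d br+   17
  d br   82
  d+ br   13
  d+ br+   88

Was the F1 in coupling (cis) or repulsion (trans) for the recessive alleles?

cis

The two most frequent classes are d+ br+ (88) and d br (82); these are the parental (non-recombinant) types.
So the F1 carried d+ br+ on one chromosome and d br on the other — the recessive alleles are on the same chromosome (cis / coupling).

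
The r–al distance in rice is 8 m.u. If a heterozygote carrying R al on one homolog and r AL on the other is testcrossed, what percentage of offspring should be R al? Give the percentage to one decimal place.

A map distance of 8 m.u. corresponds to a recombination frequency of 0.080.
The F1 is R al / r AL, so R al is a parental gamete class with expected frequency (1 − r)/2 = 0.920/2 = 0.4600.
That is 0.4600 = 46.0% of the progeny.

46.0%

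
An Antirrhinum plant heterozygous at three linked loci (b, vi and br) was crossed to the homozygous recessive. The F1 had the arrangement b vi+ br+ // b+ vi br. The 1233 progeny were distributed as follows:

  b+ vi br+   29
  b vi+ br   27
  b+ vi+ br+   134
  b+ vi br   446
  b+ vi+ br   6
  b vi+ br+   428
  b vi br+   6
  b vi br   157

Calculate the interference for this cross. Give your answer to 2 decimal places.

The two rarest classes, b vi br+ and b+ vi+ br, are the double crossovers. Comparing them with the parentals, only the vi allele has switched, so vi is the middle locus and the order is br – vi – b.
br–vi: (56 + 12)/1233 = 0.0552; vi–b: (291 + 12)/1233 = 0.2457.
Expected DCO frequency = 0.0552 × 0.2457 ≈ 0.01356; observed = 12/1233 ≈ 0.00973.
Coefficient of coincidence = 0.00973/0.01356 ≈ 0.72; interference = 1 − 0.72 = 0.28.

0.28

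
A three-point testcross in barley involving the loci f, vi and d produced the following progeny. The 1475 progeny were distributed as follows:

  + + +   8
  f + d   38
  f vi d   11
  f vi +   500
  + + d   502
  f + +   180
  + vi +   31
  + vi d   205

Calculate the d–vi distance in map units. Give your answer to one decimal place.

27.4 map units

The two most frequent reciprocal classes, f vi + and + + d, are the parental types, so the F1 was f vi + / + + d.
The two rarest classes, f vi d and + + +, are the double crossovers. Comparing them with the parentals, only the d allele has switched, so d is the middle locus and the order is vi – d – f.
Crossovers in the vi–d interval produce the single-crossover classes f + + and + vi d (180 + 205 = 385) plus the double crossovers (19).
RF(vi–d) = (385 + 19) / 1475 = 404/1475 = 0.2739 → 27.4 map units.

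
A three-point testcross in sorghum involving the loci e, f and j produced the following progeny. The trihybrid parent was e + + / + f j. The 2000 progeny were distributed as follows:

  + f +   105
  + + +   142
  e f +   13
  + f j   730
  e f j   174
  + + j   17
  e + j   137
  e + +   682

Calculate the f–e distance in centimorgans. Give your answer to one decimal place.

17.3 centimorgans

The two rarest classes, e f + and + + j, are the double crossovers. Comparing them with the parentals, only the f allele has switched, so f is the middle locus and the order is j – f – e.
Crossovers in the f–e interval produce the single-crossover classes + + + and e f j (142 + 174 = 316) plus the double crossovers (30).
RF(f–e) = (316 + 30) / 2000 = 346/2000 = 0.1730 → 17.3 centimorgans.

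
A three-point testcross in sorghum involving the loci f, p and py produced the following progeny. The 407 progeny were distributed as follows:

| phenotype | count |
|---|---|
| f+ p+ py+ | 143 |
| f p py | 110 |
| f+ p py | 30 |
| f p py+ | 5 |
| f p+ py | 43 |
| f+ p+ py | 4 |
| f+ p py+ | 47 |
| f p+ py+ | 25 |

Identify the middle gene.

The two most frequent reciprocal classes, f+ p+ py+ and f p py, are the parental types, so the F1 was f+ p+ py+ / f p py.
The two rarest classes, f+ p+ py and f p py+, are the double crossovers. Comparing them with the parentals, only the py allele has switched, so py is the middle locus and the order is p – py – f.

py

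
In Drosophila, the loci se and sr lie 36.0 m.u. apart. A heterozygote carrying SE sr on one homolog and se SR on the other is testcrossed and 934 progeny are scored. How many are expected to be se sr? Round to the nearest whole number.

A map distance of 36.0 m.u. corresponds to a recombination frequency of 0.360.
The F1 is SE sr / se SR, so se sr is a recombinant gamete class with expected frequency r/2 = 0.360/2 = 0.1800.
Expected number = 0.1800 × 934 = 168.12 ≈ 168.

168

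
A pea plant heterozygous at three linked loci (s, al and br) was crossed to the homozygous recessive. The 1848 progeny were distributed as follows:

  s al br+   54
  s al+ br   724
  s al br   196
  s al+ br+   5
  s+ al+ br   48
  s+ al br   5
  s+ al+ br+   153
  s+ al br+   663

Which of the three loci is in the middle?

br

The two most frequent reciprocal classes, s al+ br and s+ al br+, are the parental types, so the F1 was s al+ br / s+ al br+.
The two rarest classes, s al+ br+ and s+ al br, are the double crossovers. Comparing them with the parentals, only the br allele has switched, so br is the middle locus and the order is s – br – al.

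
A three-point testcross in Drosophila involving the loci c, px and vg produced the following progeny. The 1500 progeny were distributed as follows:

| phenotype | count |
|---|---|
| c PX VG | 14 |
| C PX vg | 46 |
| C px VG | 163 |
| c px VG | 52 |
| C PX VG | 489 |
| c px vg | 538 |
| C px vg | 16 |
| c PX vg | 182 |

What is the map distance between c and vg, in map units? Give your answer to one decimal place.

The two most frequent reciprocal classes, C PX VG and c px vg, are the parental types, so the F1 was C PX VG / c px vg.
The two rarest classes, c PX VG and C px vg, are the double crossovers. Comparing them with the parentals, only the c allele has switched, so c is the middle locus and the order is vg – c – px.
Crossovers in the vg–c interval produce the single-crossover classes C PX vg and c px VG (46 + 52 = 98) plus the double crossovers (30).
RF(vg–c) = (98 + 30) / 1500 = 128/1500 = 0.0853 → 8.5 map units.

8.5 map units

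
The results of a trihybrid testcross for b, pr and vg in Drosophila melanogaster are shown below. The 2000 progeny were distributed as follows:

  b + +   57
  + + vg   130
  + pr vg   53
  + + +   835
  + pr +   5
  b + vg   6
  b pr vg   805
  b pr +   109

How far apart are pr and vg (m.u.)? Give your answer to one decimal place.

12.5 m.u.

The two most frequent reciprocal classes, + + + and b pr vg, are the parental types, so the F1 was + + + / b pr vg.
The two rarest classes, + pr + and b + vg, are the double crossovers. Comparing them with the parentals, only the pr allele has switched, so pr is the middle locus and the order is vg – pr – b.
Crossovers in the vg–pr interval produce the single-crossover classes + + vg and b pr + (130 + 109 = 239) plus the double crossovers (11).
RF(vg–pr) = (239 + 11) / 2000 = 250/2000 = 0.1250 → 12.5 m.u.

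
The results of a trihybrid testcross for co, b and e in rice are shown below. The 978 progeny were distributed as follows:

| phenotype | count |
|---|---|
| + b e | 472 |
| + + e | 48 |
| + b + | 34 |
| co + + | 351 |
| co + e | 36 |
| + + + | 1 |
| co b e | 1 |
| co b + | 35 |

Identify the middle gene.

The two most frequent reciprocal classes, + b e and co + +, are the parental types, so the F1 was + b e / co + +.
The two rarest classes, co b e and + + +, are the double crossovers. Comparing them with the parentals, only the co allele has switched, so co is the middle locus and the order is e – co – b.

co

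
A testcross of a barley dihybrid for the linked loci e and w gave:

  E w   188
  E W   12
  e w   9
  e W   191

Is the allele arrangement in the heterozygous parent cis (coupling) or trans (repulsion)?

trans

The two most frequent classes are E w (188) and e W (191); these are the parental (non-recombinant) types.
So the F1 carried E w on one chromosome and e W on the other — the recessive alleles are on opposite chromosomes (trans / repulsion).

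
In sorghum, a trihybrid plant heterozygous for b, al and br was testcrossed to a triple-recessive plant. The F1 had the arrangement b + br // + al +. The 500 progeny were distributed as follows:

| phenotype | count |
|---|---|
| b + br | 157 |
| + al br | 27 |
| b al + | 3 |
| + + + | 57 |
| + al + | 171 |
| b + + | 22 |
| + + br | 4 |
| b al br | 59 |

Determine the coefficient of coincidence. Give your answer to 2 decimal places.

The two rarest classes, + + br and b al +, are the double crossovers. Comparing them with the parentals, only the b allele has switched, so b is the middle locus and the order is al – b – br.
al–b: (116 + 7)/500 = 0.2460; b–br: (49 + 7)/500 = 0.1120.
Expected DCO frequency = 0.2460 × 0.1120 ≈ 0.02755; observed = 7/500 ≈ 0.01400.
Coefficient of coincidence = 0.01400/0.02755 ≈ 0.51.

0.51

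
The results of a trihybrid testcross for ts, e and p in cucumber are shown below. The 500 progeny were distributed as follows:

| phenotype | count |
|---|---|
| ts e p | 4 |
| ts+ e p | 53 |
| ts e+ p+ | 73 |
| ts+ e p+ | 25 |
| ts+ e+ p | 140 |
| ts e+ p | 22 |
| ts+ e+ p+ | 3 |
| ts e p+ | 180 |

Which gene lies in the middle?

The two most frequent reciprocal classes, ts e p+ and ts+ e+ p, are the parental types, so the F1 was ts e p+ / ts+ e+ p.
The two rarest classes, ts e p and ts+ e+ p+, are the double crossovers. Comparing them with the parentals, only the p allele has switched, so p is the middle locus and the order is e – p – ts.

p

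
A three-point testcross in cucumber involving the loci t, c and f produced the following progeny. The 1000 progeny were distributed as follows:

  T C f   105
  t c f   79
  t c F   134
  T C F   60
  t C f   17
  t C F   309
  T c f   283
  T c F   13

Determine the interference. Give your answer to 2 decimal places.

0.34

The two most frequent reciprocal classes, t C F and T c f, are the parental types, so the F1 was t C F / T c f.
The two rarest classes, t C f and T c F, are the double crossovers. Comparing them with the parentals, only the f allele has switched, so f is the middle locus and the order is t – f – c.
t–f: (139 + 30)/1000 = 0.1690; f–c: (239 + 30)/1000 = 0.2690.
Expected DCO frequency = 0.1690 × 0.2690 ≈ 0.04546; observed = 30/1000 ≈ 0.03000.
Coefficient of coincidence = 0.03000/0.04546 ≈ 0.66; interference = 1 − 0.66 = 0.34.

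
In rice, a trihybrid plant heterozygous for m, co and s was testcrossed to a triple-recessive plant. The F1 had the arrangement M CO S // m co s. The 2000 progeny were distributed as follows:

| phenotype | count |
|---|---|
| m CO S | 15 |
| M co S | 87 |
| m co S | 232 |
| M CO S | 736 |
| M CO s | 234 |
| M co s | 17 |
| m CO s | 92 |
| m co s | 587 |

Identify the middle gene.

m

The two rarest classes, m CO S and M co s, are the double crossovers. Comparing them with the parentals, only the m allele has switched, so m is the middle locus and the order is s – m – co.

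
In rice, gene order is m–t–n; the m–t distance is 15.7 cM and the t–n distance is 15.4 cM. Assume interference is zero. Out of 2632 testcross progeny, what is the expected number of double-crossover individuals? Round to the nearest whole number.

64

Map distances give recombination frequencies of 0.157 and 0.154 for the two intervals.
With no interference, expected double-crossover frequency = 0.157 × 0.154 = 0.02418.
Expected number = 0.02418 × 2632 = 63.64 ≈ 64.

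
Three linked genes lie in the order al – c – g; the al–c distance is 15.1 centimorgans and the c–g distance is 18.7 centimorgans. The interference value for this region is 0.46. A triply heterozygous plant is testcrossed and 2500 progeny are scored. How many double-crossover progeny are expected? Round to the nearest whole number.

Map distances give recombination frequencies of 0.151 and 0.187 for the two intervals.
With interference 0.46 (so coincidence = 0.54), expected double-crossover frequency = 0.151 × 0.187 × 0.54 = 0.01525.
Expected number = 0.01525 × 2500 = 38.12 ≈ 38.

38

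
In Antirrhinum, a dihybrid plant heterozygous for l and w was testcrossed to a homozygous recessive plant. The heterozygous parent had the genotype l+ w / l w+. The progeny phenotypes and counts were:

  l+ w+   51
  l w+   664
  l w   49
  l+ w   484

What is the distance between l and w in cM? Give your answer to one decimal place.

The recombinant classes are l+ w+ and l w: 51 + 49 = 100.
Recombination frequency = 100/1248 = 0.0801 ≈ 8.0%, i.e. 8.0 cM.

8.0 cM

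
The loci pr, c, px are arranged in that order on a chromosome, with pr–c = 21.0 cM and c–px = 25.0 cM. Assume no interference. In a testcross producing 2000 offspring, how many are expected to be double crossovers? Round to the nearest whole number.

105

Map distances give recombination frequencies of 0.210 and 0.250 for the two intervals.
With no interference, expected double-crossover frequency = 0.210 × 0.250 = 0.05250.
Expected number = 0.05250 × 2000 = 105.00 ≈ 105.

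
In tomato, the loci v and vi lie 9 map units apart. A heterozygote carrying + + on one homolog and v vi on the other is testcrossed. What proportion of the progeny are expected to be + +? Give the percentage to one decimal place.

A map distance of 9 map units corresponds to a recombination frequency of 0.090.
The F1 is + + / v vi, so + + is a parental gamete class with expected frequency (1 − r)/2 = 0.910/2 = 0.4550.
That is 0.4550 = 45.5% of the progeny.

45.5%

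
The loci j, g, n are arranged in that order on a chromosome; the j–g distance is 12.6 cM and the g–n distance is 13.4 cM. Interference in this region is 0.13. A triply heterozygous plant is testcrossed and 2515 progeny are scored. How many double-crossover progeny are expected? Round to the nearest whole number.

37

Map distances give recombination frequencies of 0.126 and 0.134 for the two intervals.
With interference 0.13 (so coincidence = 0.87), expected double-crossover frequency = 0.126 × 0.134 × 0.87 = 0.01469.
Expected number = 0.01469 × 2515 = 36.94 ≈ 37.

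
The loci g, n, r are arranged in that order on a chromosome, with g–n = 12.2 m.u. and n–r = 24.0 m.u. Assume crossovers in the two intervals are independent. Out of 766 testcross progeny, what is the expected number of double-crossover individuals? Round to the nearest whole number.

Map distances give recombination frequencies of 0.122 and 0.240 for the two intervals.
With no interference, expected double-crossover frequency = 0.122 × 0.240 = 0.02928.
Expected number = 0.02928 × 766 = 22.43 ≈ 22.

22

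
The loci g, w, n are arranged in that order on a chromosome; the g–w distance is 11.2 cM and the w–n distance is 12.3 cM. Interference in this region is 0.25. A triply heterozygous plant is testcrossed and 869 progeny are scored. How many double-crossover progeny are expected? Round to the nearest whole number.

9

Map distances give recombination frequencies of 0.112 and 0.123 for the two intervals.
With interference 0.25 (so coincidence = 0.75), expected double-crossover frequency = 0.112 × 0.123 × 0.75 = 0.01033.
Expected number = 0.01033 × 869 = 8.98 ≈ 9.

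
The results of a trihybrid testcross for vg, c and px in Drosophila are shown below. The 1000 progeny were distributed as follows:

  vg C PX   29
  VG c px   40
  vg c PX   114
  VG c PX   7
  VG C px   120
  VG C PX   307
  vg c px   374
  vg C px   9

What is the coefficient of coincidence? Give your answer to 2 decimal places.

0.75

The two most frequent reciprocal classes, VG C PX and vg c px, are the parental types, so the F1 was VG C PX / vg c px.
The two rarest classes, VG c PX and vg C px, are the double crossovers. Comparing them with the parentals, only the c allele has switched, so c is the middle locus and the order is px – c – vg.
px–c: (234 + 16)/1000 = 0.2500; c–vg: (69 + 16)/1000 = 0.0850.
Expected DCO frequency = 0.2500 × 0.0850 ≈ 0.02125; observed = 16/1000 ≈ 0.01600.
Coefficient of coincidence = 0.01600/0.02125 ≈ 0.75.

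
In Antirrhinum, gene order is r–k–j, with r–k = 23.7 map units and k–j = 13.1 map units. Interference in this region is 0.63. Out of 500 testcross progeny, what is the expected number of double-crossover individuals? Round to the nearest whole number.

Map distances give recombination frequencies of 0.237 and 0.131 for the two intervals.
With interference 0.63 (so coincidence = 0.37), expected double-crossover frequency = 0.237 × 0.131 × 0.37 = 0.01149.
Expected number = 0.01149 × 500 = 5.74 ≈ 6.

6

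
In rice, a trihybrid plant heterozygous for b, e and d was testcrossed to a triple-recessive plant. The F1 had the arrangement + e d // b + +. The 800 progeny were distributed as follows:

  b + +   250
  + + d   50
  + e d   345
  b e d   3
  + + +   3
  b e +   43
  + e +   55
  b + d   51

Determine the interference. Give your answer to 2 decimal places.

0.57

The two rarest classes, b e d and + + +, are the double crossovers. Comparing them with the parentals, only the b allele has switched, so b is the middle locus and the order is d – b – e.
d–b: (106 + 6)/800 = 0.1400; b–e: (93 + 6)/800 = 0.1237.
Expected DCO frequency = 0.1400 × 0.1237 ≈ 0.01732; observed = 6/800 ≈ 0.00750.
Coefficient of coincidence = 0.00750/0.01732 ≈ 0.43; interference = 1 − 0.43 = 0.57.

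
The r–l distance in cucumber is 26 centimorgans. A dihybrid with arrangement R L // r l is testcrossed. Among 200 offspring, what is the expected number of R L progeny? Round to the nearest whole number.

74

A map distance of 26 centimorgans corresponds to a recombination frequency of 0.260.
The F1 is R L / r l, so R L is a parental gamete class with expected frequency (1 − r)/2 = 0.740/2 = 0.3700.
Expected number = 0.3700 × 200 = 74.00 ≈ 74.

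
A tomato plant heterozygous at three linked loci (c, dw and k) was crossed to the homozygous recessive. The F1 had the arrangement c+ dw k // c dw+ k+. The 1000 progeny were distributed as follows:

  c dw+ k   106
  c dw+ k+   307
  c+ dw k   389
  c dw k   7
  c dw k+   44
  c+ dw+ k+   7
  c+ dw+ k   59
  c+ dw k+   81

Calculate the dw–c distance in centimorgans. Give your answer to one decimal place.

The two rarest classes, c dw k and c+ dw+ k+, are the double crossovers. Comparing them with the parentals, only the c allele has switched, so c is the middle locus and the order is dw – c – k.
Crossovers in the dw–c interval produce the single-crossover classes c+ dw+ k and c dw k+ (59 + 44 = 103) plus the double crossovers (14).
RF(dw–c) = (103 + 14) / 1000 = 117/1000 = 0.1170 → 11.7 centimorgans.

11.7 centimorgans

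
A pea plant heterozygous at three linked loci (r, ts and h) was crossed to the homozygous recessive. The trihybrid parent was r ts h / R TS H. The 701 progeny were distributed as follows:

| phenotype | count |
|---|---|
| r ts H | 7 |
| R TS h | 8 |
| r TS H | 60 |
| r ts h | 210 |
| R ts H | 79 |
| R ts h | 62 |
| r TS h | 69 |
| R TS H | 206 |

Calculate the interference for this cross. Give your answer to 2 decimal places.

The two rarest classes, r ts H and R TS h, are the double crossovers. Comparing them with the parentals, only the h allele has switched, so h is the middle locus and the order is r – h – ts.
r–h: (122 + 15)/701 = 0.1954; h–ts: (148 + 15)/701 = 0.2325.
Expected DCO frequency = 0.1954 × 0.2325 ≈ 0.04543; observed = 15/701 ≈ 0.02140.
Coefficient of coincidence = 0.02140/0.04543 ≈ 0.47; interference = 1 − 0.47 = 0.53.

0.53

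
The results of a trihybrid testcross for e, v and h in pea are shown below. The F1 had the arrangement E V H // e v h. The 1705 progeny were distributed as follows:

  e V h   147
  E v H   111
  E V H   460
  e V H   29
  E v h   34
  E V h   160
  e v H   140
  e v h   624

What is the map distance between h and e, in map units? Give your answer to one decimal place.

The two rarest classes, e V H and E v h, are the double crossovers. Comparing them with the parentals, only the e allele has switched, so e is the middle locus and the order is h – e – v.
Crossovers in the h–e interval produce the single-crossover classes E V h and e v H (160 + 140 = 300) plus the double crossovers (63).
RF(h–e) = (300 + 63) / 1705 = 363/1705 = 0.2129 → 21.3 map units.

21.3 map units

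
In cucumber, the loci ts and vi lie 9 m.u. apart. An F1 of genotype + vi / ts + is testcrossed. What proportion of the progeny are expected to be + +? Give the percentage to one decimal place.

4.5%

A map distance of 9 m.u. corresponds to a recombination frequency of 0.090.
The F1 is + vi / ts +, so + + is a recombinant gamete class with expected frequency r/2 = 0.090/2 = 0.0450.
That is 0.0450 = 4.5% of the progeny.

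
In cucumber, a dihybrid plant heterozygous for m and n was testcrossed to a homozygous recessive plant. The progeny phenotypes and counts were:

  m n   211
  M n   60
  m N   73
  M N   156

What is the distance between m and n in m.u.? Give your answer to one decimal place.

26.6 m.u.

The two most frequent classes, M N (156) and m n (211), are the parental types, so the F1 was M N / m n.
The recombinant classes are M n and m N: 60 + 73 = 133.
Recombination frequency = 133/500 = 0.2660 ≈ 26.6%, i.e. 26.6 m.u.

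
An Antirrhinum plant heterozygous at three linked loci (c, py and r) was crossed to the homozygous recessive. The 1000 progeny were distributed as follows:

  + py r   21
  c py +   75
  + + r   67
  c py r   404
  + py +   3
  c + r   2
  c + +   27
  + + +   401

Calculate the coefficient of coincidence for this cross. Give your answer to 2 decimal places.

The two most frequent reciprocal classes, c py r and + + +, are the parental types, so the F1 was c py r / + + +.
The two rarest classes, c + r and + py +, are the double crossovers. Comparing them with the parentals, only the py allele has switched, so py is the middle locus and the order is r – py – c.
r–py: (142 + 5)/1000 = 0.1470; py–c: (48 + 5)/1000 = 0.0530.
Expected DCO frequency = 0.1470 × 0.0530 ≈ 0.00779; observed = 5/1000 ≈ 0.00500.
Coefficient of coincidence = 0.00500/0.00779 ≈ 0.64.

0.64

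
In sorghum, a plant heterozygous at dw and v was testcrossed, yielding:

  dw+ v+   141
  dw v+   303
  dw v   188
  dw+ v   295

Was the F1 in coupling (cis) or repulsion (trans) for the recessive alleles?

trans

The two most frequent classes are dw+ v (295) and dw v+ (303); these are the parental (non-recombinant) types.
So the F1 carried dw+ v on one chromosome and dw v+ on the other — the recessive alleles are on opposite chromosomes (trans / repulsion).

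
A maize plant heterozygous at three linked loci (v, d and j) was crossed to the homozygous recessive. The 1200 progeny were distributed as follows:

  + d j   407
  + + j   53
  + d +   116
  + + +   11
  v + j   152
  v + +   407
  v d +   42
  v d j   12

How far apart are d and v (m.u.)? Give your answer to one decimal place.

9.8 m.u.

The two most frequent reciprocal classes, + d j and v + +, are the parental types, so the F1 was + d j / v + +.
The two rarest classes, v d j and + + +, are the double crossovers. Comparing them with the parentals, only the v allele has switched, so v is the middle locus and the order is d – v – j.
Crossovers in the d–v interval produce the single-crossover classes + + j and v d + (53 + 42 = 95) plus the double crossovers (23).
RF(d–v) = (95 + 23) / 1200 = 118/1200 = 0.0983 → 9.8 m.u.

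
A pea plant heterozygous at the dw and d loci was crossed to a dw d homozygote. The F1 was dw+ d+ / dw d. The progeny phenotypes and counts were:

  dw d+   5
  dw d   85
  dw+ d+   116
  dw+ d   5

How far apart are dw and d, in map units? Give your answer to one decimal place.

The recombinant classes are dw+ d and dw d+: 5 + 5 = 10.
Recombination frequency = 10/211 = 0.0474 ≈ 4.7%, i.e. 4.7 map units.

4.7 map units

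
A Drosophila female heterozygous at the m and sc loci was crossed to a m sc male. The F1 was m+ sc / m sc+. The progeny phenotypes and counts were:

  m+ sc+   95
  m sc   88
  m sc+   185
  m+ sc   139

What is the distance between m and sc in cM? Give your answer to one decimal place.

The recombinant classes are m+ sc+ and m sc: 95 + 88 = 183.
Recombination frequency = 183/507 = 0.3609 ≈ 36.1%, i.e. 36.1 cM.

36.1 cM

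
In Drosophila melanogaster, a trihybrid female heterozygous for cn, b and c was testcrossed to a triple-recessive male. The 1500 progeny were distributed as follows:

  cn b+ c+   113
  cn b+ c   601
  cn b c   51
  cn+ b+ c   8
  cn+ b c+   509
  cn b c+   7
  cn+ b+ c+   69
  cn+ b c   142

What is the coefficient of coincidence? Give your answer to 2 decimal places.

The two most frequent reciprocal classes, cn b+ c and cn+ b c+, are the parental types, so the F1 was cn b+ c / cn+ b c+.
The two rarest classes, cn+ b+ c and cn b c+, are the double crossovers. Comparing them with the parentals, only the cn allele has switched, so cn is the middle locus and the order is b – cn – c.
b–cn: (120 + 15)/1500 = 0.0900; cn–c: (255 + 15)/1500 = 0.1800.
Expected DCO frequency = 0.0900 × 0.1800 ≈ 0.01620; observed = 15/1500 ≈ 0.01000.
Coefficient of coincidence = 0.01000/0.01620 ≈ 0.62.

0.62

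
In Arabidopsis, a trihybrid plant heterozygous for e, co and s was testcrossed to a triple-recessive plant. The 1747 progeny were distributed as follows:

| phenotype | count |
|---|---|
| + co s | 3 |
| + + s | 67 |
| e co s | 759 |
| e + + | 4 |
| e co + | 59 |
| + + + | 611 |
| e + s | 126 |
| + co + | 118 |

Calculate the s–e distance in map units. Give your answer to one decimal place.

7.6 map units

The two most frequent reciprocal classes, + + + and e co s, are the parental types, so the F1 was + + + / e co s.
The two rarest classes, e + + and + co s, are the double crossovers. Comparing them with the parentals, only the e allele has switched, so e is the middle locus and the order is co – e – s.
Crossovers in the e–s interval produce the single-crossover classes + + s and e co + (67 + 59 = 126) plus the double crossovers (7).
RF(e–s) = (126 + 7) / 1747 = 133/1747 = 0.0761 → 7.6 map units.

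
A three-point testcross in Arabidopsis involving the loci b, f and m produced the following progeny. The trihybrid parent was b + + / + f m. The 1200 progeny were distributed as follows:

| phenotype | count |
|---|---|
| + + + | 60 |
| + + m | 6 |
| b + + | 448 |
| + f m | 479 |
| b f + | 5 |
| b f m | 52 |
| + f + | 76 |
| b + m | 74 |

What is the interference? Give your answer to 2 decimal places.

The two rarest classes, b f + and + + m, are the double crossovers. Comparing them with the parentals, only the f allele has switched, so f is the middle locus and the order is m – f – b.
m–f: (150 + 11)/1200 = 0.1342; f–b: (112 + 11)/1200 = 0.1025.
Expected DCO frequency = 0.1342 × 0.1025 ≈ 0.01376; observed = 11/1200 ≈ 0.00917.
Coefficient of coincidence = 0.00917/0.01376 ≈ 0.67; interference = 1 − 0.67 = 0.33.

0.33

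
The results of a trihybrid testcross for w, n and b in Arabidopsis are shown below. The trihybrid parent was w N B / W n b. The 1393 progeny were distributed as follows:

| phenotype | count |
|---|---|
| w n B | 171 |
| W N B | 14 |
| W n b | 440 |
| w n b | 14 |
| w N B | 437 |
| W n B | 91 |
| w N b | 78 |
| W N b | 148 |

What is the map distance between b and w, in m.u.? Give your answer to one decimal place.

The two rarest classes, W N B and w n b, are the double crossovers. Comparing them with the parentals, only the w allele has switched, so w is the middle locus and the order is n – w – b.
Crossovers in the w–b interval produce the single-crossover classes w N b and W n B (78 + 91 = 169) plus the double crossovers (28).
RF(w–b) = (169 + 28) / 1393 = 197/1393 = 0.1414 → 14.1 m.u.

14.1 m.u.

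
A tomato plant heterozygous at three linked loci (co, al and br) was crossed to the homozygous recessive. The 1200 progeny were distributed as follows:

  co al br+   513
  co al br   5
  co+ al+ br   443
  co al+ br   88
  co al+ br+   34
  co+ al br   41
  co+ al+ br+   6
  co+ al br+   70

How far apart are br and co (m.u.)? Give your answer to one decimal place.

14.1 m.u.

The two most frequent reciprocal classes, co+ al+ br and co al br+, are the parental types, so the F1 was co+ al+ br / co al br+.
The two rarest classes, co+ al+ br+ and co al br, are the double crossovers. Comparing them with the parentals, only the br allele has switched, so br is the middle locus and the order is al – br – co.
Crossovers in the br–co interval produce the single-crossover classes co al+ br and co+ al br+ (88 + 70 = 158) plus the double crossovers (11).
RF(br–co) = (158 + 11) / 1200 = 169/1200 = 0.1408 → 14.1 m.u.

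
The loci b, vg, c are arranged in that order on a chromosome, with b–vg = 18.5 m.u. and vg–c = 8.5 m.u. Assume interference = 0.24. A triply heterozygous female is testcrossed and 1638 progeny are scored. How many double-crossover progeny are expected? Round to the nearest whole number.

Map distances give recombination frequencies of 0.185 and 0.085 for the two intervals.
With interference 0.24 (so coincidence = 0.76), expected double-crossover frequency = 0.185 × 0.085 × 0.76 = 0.01195.
Expected number = 0.01195 × 1638 = 19.58 ≈ 20.

20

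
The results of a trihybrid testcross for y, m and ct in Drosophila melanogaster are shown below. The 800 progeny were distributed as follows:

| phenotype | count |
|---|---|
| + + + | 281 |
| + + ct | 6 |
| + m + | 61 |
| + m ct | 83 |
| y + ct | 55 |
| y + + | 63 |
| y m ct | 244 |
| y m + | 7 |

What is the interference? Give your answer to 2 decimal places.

The two most frequent reciprocal classes, y m ct and + + +, are the parental types, so the F1 was y m ct / + + +.
The two rarest classes, y m + and + + ct, are the double crossovers. Comparing them with the parentals, only the ct allele has switched, so ct is the middle locus and the order is m – ct – y.
m–ct: (116 + 13)/800 = 0.1613; ct–y: (146 + 13)/800 = 0.1988.
Expected DCO frequency = 0.1613 × 0.1988 ≈ 0.03207; observed = 13/800 ≈ 0.01625.
Coefficient of coincidence = 0.01625/0.03207 ≈ 0.51; interference = 1 − 0.51 = 0.49.

0.49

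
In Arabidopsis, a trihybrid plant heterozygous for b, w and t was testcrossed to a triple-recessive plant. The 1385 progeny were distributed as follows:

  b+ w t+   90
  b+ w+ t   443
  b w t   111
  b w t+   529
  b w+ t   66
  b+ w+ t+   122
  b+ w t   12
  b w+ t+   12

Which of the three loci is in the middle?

w

The two most frequent reciprocal classes, b w t+ and b+ w+ t, are the parental types, so the F1 was b w t+ / b+ w+ t.
The two rarest classes, b w+ t+ and b+ w t, are the double crossovers. Comparing them with the parentals, only the w allele has switched, so w is the middle locus and the order is t – w – b.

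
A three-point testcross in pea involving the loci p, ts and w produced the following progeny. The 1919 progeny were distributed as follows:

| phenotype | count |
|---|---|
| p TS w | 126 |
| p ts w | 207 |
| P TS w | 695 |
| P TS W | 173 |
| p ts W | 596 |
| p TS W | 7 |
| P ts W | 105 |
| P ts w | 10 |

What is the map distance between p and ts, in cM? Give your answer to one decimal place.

12.9 cM

The two most frequent reciprocal classes, p ts W and P TS w, are the parental types, so the F1 was p ts W / P TS w.
The two rarest classes, p TS W and P ts w, are the double crossovers. Comparing them with the parentals, only the ts allele has switched, so ts is the middle locus and the order is p – ts – w.
Crossovers in the p–ts interval produce the single-crossover classes P ts W and p TS w (105 + 126 = 231) plus the double crossovers (17).
RF(p–ts) = (231 + 17) / 1919 = 248/1919 = 0.1292 → 12.9 cM.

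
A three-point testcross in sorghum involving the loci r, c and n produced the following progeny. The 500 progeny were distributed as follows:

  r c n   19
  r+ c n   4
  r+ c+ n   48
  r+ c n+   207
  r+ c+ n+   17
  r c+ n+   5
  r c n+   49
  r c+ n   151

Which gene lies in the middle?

n

The two most frequent reciprocal classes, r c+ n and r+ c n+, are the parental types, so the F1 was r c+ n / r+ c n+.
The two rarest classes, r c+ n+ and r+ c n, are the double crossovers. Comparing them with the parentals, only the n allele has switched, so n is the middle locus and the order is r – n – c.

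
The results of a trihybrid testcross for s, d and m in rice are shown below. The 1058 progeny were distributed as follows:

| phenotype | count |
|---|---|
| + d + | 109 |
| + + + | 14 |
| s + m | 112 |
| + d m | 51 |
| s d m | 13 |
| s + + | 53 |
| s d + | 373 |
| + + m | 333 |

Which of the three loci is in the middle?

m

The two most frequent reciprocal classes, s d + and + + m, are the parental types, so the F1 was s d + / + + m.
The two rarest classes, s d m and + + +, are the double crossovers. Comparing them with the parentals, only the m allele has switched, so m is the middle locus and the order is s – m – d.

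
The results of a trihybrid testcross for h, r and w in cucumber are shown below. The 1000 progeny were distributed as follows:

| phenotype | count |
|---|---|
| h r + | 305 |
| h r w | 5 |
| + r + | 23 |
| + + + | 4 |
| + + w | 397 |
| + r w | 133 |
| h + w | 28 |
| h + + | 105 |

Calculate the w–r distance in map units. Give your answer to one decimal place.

The two most frequent reciprocal classes, h r + and + + w, are the parental types, so the F1 was h r + / + + w.
The two rarest classes, h r w and + + +, are the double crossovers. Comparing them with the parentals, only the w allele has switched, so w is the middle locus and the order is h – w – r.
Crossovers in the w–r interval produce the single-crossover classes h + + and + r w (105 + 133 = 238) plus the double crossovers (9).
RF(w–r) = (238 + 9) / 1000 = 247/1000 = 0.2470 → 24.7 map units.

24.7 map units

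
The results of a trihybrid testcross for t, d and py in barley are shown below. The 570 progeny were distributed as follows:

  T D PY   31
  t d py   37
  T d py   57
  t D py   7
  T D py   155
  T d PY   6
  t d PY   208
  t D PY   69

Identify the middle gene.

t

The two most frequent reciprocal classes, t d PY and T D py, are the parental types, so the F1 was t d PY / T D py.
The two rarest classes, T d PY and t D py, are the double crossovers. Comparing them with the parentals, only the t allele has switched, so t is the middle locus and the order is py – t – d.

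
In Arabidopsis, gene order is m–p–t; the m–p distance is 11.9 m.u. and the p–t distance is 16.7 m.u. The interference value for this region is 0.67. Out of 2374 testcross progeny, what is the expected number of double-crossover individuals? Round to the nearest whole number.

16

Map distances give recombination frequencies of 0.119 and 0.167 for the two intervals.
With interference 0.67 (so coincidence = 0.33), expected double-crossover frequency = 0.119 × 0.167 × 0.33 = 0.00656.
Expected number = 0.00656 × 2374 = 15.57 ≈ 16.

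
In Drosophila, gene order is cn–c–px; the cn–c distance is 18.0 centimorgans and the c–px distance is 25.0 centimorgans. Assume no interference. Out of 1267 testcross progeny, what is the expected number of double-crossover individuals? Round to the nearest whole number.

Map distances give recombination frequencies of 0.180 and 0.250 for the two intervals.
With no interference, expected double-crossover frequency = 0.180 × 0.250 = 0.04500.
Expected number = 0.04500 × 1267 = 57.02 ≈ 57.

57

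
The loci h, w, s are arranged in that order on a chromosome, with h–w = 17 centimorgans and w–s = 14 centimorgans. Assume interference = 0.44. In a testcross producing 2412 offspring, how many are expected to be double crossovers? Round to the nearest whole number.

32

Map distances give recombination frequencies of 0.170 and 0.140 for the two intervals.
With interference 0.44 (so coincidence = 0.56), expected double-crossover frequency = 0.170 × 0.140 × 0.56 = 0.01333.
Expected number = 0.01333 × 2412 = 32.15 ≈ 32.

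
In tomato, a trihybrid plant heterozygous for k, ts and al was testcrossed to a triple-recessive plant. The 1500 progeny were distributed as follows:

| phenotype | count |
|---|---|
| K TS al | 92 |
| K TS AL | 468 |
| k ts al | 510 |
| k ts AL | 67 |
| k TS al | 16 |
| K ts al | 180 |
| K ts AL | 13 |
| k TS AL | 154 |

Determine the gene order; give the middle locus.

ts

The two most frequent reciprocal classes, k ts al and K TS AL, are the parental types, so the F1 was k ts al / K TS AL.
The two rarest classes, k TS al and K ts AL, are the double crossovers. Comparing them with the parentals, only the ts allele has switched, so ts is the middle locus and the order is k – ts – al.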